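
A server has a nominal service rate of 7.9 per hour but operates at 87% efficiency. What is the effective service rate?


Effective rate = mu * efficiency = 7.9 * 0.87 = 6.87 per hour

6.87 per hour


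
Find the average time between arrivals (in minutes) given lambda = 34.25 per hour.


Mean interarrival time = 60/lambda = 60/34.25 = 1.75 minutes

1.75 minutes


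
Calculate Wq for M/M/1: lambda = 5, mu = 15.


rho = 5/15; Wq = rho/(mu - lambda) = 0.0333 hours

0.0333 hours


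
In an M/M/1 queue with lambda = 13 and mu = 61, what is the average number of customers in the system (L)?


rho = 13/61; L = rho/(1-rho) = 0.27

0.27


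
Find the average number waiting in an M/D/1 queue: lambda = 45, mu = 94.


M/D/1: Lq = rho^2 / (2*(1-rho)) where rho = 45/94; Lq = 0.22

0.22


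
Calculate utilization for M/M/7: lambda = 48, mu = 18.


rho = lambda/(c*mu) = 48/(7*18) = 0.381

0.381


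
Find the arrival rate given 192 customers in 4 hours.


lambda = total arrivals / time = 192 / 4 = 48.0 per hour

48.0 per hour


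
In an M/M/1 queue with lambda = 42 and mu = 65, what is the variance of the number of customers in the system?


rho = 42/65; Var(N) = rho/(1-rho)^2 = 5.16

5.16


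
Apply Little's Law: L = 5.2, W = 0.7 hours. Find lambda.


lambda = L / W = 5.2 / 0.7 = 7.43 per hour

7.43 per hour


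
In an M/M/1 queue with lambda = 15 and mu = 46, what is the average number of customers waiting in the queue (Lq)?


rho = 15/46; Lq = rho^2/(1-rho) = 0.16

0.16


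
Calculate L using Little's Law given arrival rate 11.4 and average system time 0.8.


L = lambda * W = 11.4 * 0.8 = 9.12

9.12


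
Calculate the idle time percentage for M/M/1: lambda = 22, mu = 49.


Idle fraction = (1 - rho) * 100 = (1 - 22/49) * 100 = 55.1%

55.1%


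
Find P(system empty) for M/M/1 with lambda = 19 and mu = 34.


P0 = 1 - rho = 1 - 19/34 = 0.4412

0.4412


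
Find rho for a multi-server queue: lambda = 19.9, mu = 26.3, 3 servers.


rho = lambda / (c * mu) = 19.9 / (3 * 26.3) = 0.2522

0.2522


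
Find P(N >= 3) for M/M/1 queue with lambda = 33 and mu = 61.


P(N >= 3) = rho^3 = (33/61)^3 = 0.1583

0.1583


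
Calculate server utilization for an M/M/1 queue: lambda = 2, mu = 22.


rho = lambda/mu = 2/22 = 0.0909

0.0909


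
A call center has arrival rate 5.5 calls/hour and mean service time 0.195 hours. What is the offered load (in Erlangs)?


Offered load a = lambda * E[S] = 5.5 * 0.195 = 1.07 Erlangs

1.07 Erlangs


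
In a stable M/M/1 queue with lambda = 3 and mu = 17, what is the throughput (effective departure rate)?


For a stable queue (lambda < mu), throughput = lambda = 3 per hour

3 per hour


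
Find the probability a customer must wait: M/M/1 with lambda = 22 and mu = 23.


P(wait) = rho = lambda/mu = 22/23 = 0.9565

0.9565


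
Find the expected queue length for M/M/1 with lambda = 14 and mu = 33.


rho = 14/33; Lq = rho^2/(1-rho) = 0.31

0.31


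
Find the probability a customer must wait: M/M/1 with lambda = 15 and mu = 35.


P(wait) = rho = lambda/mu = 15/35 = 0.4286

0.4286


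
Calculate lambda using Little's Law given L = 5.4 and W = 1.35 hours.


lambda = L / W = 5.4 / 1.35 = 4.0 per hour

4.0 per hour


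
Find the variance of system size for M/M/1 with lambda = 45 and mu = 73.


rho = 45/73; Var(N) = rho/(1-rho)^2 = 4.19

4.19


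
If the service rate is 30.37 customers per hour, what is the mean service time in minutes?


Mean service time = 60/mu = 60/30.37 = 1.98 minutes

1.98 minutes


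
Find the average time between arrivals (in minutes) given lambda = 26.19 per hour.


Mean interarrival time = 60/lambda = 60/26.19 = 2.29 minutes

2.29 minutes


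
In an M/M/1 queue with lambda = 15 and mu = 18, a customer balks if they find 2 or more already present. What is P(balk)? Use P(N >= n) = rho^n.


P(N >= 2) = rho^2 = (15/18)^2 = 0.6944

0.6944


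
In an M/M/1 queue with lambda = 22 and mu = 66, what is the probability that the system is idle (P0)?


P0 = 1 - rho = 1 - 22/66 = 0.6667

0.6667


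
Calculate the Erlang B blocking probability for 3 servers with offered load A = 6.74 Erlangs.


B(N,A) = (A^N/N!) / sum(A^k/k!, k=0..N) with N=3, A=6.74 = 0.6263

0.6263


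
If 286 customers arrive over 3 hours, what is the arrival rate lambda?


lambda = total arrivals / time = 286 / 3 = 95.33 per hour

95.33 per hour


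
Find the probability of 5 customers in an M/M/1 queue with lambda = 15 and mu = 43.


rho = 15/43; P(n) = (1-rho)*rho^n = (1-15/43)*(15/43)^5 = 0.0034

0.0034


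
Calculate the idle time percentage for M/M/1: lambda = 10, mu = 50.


Idle fraction = (1 - rho) * 100 = (1 - 10/50) * 100 = 80.0%

80.0%


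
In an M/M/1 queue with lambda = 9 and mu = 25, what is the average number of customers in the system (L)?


rho = 9/25; L = rho/(1-rho) = 0.56

0.56


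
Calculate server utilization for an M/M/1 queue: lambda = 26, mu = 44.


rho = lambda/mu = 26/44 = 0.5909

0.5909


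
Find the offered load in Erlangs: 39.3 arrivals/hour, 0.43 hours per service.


Offered load a = lambda * E[S] = 39.3 * 0.43 = 16.9 Erlangs

16.9 Erlangs


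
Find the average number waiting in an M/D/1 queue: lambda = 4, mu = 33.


M/D/1: Lq = rho^2 / (2*(1-rho)) where rho = 4/33; Lq = 0.01

0.01


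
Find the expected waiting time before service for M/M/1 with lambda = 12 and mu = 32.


rho = 12/32; Wq = rho/(mu - lambda) = 0.0188 hours

0.0188 hours


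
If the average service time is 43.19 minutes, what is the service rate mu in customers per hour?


mu = 60 / avg_service_time = 60 / 43.19 = 1.39 per hour

1.39 per hour


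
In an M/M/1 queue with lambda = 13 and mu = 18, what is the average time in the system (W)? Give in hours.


W = 1/(mu - lambda) = 1/(18 - 13) = 0.2 hours

0.2 hours


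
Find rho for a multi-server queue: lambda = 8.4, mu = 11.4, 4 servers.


rho = lambda / (c * mu) = 8.4 / (4 * 11.4) = 0.1842

0.1842


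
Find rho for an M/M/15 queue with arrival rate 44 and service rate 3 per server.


rho = lambda/(c*mu) = 44/(15*3) = 0.9778

0.9778


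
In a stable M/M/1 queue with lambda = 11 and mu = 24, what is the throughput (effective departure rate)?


For a stable queue (lambda < mu), throughput = lambda = 11 per hour

11 per hour


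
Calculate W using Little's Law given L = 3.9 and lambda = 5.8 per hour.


W = L / lambda = 3.9 / 5.8 = 0.6724 hours

0.6724 hours


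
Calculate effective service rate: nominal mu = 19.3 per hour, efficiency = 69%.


Effective rate = mu * efficiency = 19.3 * 0.69 = 13.32 per hour

13.32 per hour


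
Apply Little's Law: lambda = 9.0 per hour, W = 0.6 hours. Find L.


L = lambda * W = 9.0 * 0.6 = 5.4

5.4


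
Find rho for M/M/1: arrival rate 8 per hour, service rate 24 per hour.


rho = lambda/mu = 8/24 = 0.3333

0.3333


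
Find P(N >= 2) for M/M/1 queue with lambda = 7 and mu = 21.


P(N >= 2) = rho^2 = (7/21)^2 = 0.1111

0.1111


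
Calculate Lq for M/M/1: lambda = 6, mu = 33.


rho = 6/33; Lq = rho^2/(1-rho) = 0.04

0.04


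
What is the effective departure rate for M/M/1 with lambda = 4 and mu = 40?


For a stable queue (lambda < mu), throughput = lambda = 4 per hour

4 per hour


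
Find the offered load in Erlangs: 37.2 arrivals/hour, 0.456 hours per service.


Offered load a = lambda * E[S] = 37.2 * 0.456 = 16.96 Erlangs

16.96 Erlangs


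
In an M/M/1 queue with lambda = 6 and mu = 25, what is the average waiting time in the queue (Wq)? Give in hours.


rho = 6/25; Wq = rho/(mu - lambda) = 0.0126 hours

0.0126 hours


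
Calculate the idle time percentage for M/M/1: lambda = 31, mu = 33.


Idle fraction = (1 - rho) * 100 = (1 - 31/33) * 100 = 6.1%

6.1%


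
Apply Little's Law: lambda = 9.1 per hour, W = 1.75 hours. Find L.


L = lambda * W = 9.1 * 1.75 = 15.93

15.93


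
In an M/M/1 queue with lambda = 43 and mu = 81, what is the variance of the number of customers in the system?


rho = 43/81; Var(N) = rho/(1-rho)^2 = 2.41

2.41


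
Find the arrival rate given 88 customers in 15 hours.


lambda = total arrivals / time = 88 / 15 = 5.87 per hour

5.87 per hour


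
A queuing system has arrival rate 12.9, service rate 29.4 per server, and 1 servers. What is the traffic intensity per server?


rho = lambda / (c * mu) = 12.9 / (1 * 29.4) = 0.4388

0.4388


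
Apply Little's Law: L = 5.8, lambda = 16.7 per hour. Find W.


W = L / lambda = 5.8 / 16.7 = 0.3473 hours

0.3473 hours


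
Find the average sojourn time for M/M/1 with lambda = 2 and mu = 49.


W = 1/(mu - lambda) = 1/(49 - 2) = 0.0213 hours

0.0213 hours


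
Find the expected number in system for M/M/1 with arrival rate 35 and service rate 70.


rho = 35/70; L = rho/(1-rho) = 1.0

1.0


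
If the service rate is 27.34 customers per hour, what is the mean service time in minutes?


Mean service time = 60/mu = 60/27.34 = 2.19 minutes

2.19 minutes


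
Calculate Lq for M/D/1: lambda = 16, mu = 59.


M/D/1: Lq = rho^2 / (2*(1-rho)) where rho = 16/59; Lq = 0.05

0.05


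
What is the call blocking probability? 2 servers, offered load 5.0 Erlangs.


B(N,A) = (A^N/N!) / sum(A^k/k!, k=0..N) with N=2, A=5.0 = 0.6757

0.6757


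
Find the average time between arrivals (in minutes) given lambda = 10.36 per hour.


Mean interarrival time = 60/lambda = 60/10.36 = 5.79 minutes

5.79 minutes


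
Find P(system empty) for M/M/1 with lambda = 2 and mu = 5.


P0 = 1 - rho = 1 - 2/5 = 0.6

0.6


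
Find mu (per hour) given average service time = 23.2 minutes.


mu = 60 / avg_service_time = 60 / 23.2 = 2.59 per hour

2.59 per hour


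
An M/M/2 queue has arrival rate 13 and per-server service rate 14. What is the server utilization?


rho = lambda/(c*mu) = 13/(2*14) = 0.4643

0.4643


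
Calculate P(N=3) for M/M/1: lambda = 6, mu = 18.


rho = 6/18; P(n) = (1-rho)*rho^n = (1-6/18)*(6/18)^3 = 0.0247

0.0247


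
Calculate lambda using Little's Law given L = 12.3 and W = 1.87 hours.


lambda = L / W = 12.3 / 1.87 = 6.58 per hour

6.58 per hour


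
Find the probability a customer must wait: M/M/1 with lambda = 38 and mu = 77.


P(wait) = rho = lambda/mu = 38/77 = 0.4935

0.4935


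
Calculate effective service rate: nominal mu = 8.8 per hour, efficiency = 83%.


Effective rate = mu * efficiency = 8.8 * 0.83 = 7.3 per hour

7.3 per hour


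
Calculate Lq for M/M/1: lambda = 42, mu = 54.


rho = 42/54; Lq = rho^2/(1-rho) = 2.72

2.72


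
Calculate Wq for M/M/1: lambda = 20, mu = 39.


rho = 20/39; Wq = rho/(mu - lambda) = 0.027 hours

0.027 hours


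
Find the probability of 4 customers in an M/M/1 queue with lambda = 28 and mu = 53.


rho = 28/53; P(n) = (1-rho)*rho^n = (1-28/53)*(28/53)^4 = 0.0367

0.0367


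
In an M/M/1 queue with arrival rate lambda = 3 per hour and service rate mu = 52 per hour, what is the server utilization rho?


rho = lambda/mu = 3/52 = 0.0577

0.0577


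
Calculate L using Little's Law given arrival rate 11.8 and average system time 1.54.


L = lambda * W = 11.8 * 1.54 = 18.17

18.17


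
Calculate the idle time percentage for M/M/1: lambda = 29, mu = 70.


Idle fraction = (1 - rho) * 100 = (1 - 29/70) * 100 = 58.6%

58.6%


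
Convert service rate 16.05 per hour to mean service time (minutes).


Mean service time = 60/mu = 60/16.05 = 3.74 minutes

3.74 minutes


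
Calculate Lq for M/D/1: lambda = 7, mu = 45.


M/D/1: Lq = rho^2 / (2*(1-rho)) where rho = 7/45; Lq = 0.01

0.01


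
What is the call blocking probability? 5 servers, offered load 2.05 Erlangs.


B(N,A) = (A^N/N!) / sum(A^k/k!, k=0..N) with N=5, A=2.05 = 0.0396

0.0396


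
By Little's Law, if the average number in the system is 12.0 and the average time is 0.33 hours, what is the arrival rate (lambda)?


lambda = L / W = 12.0 / 0.33 = 36.36 per hour

36.36 per hour


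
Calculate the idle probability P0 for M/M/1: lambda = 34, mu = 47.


P0 = 1 - rho = 1 - 34/47 = 0.2766

0.2766


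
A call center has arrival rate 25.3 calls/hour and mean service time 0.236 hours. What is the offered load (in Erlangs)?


Offered load a = lambda * E[S] = 25.3 * 0.236 = 5.97 Erlangs

5.97 Erlangs


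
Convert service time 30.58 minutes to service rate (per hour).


mu = 60 / avg_service_time = 60 / 30.58 = 1.96 per hour

1.96 per hour


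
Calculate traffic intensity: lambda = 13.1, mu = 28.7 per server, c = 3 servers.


rho = lambda / (c * mu) = 13.1 / (3 * 28.7) = 0.1521

0.1521


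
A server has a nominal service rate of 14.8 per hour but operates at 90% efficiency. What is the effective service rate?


Effective rate = mu * efficiency = 14.8 * 0.9 = 13.32 per hour

13.32 per hour


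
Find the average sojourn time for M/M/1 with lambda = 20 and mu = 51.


W = 1/(mu - lambda) = 1/(51 - 20) = 0.0323 hours

0.0323 hours


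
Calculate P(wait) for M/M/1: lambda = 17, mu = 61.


P(wait) = rho = lambda/mu = 17/61 = 0.2787

0.2787


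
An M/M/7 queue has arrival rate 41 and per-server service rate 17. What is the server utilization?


rho = lambda/(c*mu) = 41/(7*17) = 0.3445

0.3445


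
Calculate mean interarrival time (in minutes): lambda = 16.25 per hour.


Mean interarrival time = 60/lambda = 60/16.25 = 3.69 minutes

3.69 minutes


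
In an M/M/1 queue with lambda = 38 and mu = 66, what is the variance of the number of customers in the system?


rho = 38/66; Var(N) = rho/(1-rho)^2 = 3.2

3.2


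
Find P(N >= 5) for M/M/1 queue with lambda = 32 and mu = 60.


P(N >= 5) = rho^5 = (32/60)^5 = 0.0432

0.0432


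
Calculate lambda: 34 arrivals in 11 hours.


lambda = total arrivals / time = 34 / 11 = 3.09 per hour

3.09 per hour


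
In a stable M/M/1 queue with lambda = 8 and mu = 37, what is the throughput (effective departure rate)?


For a stable queue (lambda < mu), throughput = lambda = 8 per hour

8 per hour


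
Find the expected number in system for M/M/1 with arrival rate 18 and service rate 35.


rho = 18/35; L = rho/(1-rho) = 1.06

1.06


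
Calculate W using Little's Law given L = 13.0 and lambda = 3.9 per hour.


W = L / lambda = 13.0 / 3.9 = 3.3333 hours

3.3333 hours


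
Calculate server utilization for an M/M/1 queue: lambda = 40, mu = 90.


rho = lambda/mu = 40/90 = 0.4444

0.4444


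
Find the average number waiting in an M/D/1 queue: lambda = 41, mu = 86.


M/D/1: Lq = rho^2 / (2*(1-rho)) where rho = 41/86; Lq = 0.22

0.22


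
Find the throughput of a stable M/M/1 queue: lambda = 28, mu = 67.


For a stable queue (lambda < mu), throughput = lambda = 28 per hour

28 per hour


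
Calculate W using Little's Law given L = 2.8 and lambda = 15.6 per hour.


W = L / lambda = 2.8 / 15.6 = 0.1795 hours

0.1795 hours


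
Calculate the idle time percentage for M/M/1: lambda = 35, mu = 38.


Idle fraction = (1 - rho) * 100 = (1 - 35/38) * 100 = 7.9%

7.9%


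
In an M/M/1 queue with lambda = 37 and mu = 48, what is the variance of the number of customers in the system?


rho = 37/48; Var(N) = rho/(1-rho)^2 = 14.68

14.68


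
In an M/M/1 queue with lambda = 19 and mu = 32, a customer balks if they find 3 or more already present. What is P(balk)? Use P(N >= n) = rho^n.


P(N >= 3) = rho^3 = (19/32)^3 = 0.2093

0.2093


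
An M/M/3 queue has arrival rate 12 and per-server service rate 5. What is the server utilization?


rho = lambda/(c*mu) = 12/(3*5) = 0.8

0.8


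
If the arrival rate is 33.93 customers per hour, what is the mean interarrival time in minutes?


Mean interarrival time = 60/lambda = 60/33.93 = 1.77 minutes

1.77 minutes


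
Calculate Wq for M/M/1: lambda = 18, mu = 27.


rho = 18/27; Wq = rho/(mu - lambda) = 0.0741 hours

0.0741 hours


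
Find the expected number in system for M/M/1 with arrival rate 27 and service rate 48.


rho = 27/48; L = rho/(1-rho) = 1.29

1.29


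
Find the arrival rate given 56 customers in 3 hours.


lambda = total arrivals / time = 56 / 3 = 18.67 per hour

18.67 per hour


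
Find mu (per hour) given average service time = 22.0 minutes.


mu = 60 / avg_service_time = 60 / 22.0 = 2.73 per hour

2.73 per hour


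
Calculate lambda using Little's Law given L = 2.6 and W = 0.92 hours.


lambda = L / W = 2.6 / 0.92 = 2.83 per hour

2.83 per hour


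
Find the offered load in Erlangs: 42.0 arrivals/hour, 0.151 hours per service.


Offered load a = lambda * E[S] = 42.0 * 0.151 = 6.34 Erlangs

6.34 Erlangs


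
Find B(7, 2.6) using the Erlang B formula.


B(N,A) = (A^N/N!) / sum(A^k/k!, k=0..N) with N=7, A=2.6 = 0.0119

0.0119


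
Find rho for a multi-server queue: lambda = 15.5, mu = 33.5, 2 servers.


rho = lambda / (c * mu) = 15.5 / (2 * 33.5) = 0.2313

0.2313


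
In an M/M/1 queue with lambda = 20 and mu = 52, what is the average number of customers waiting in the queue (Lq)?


rho = 20/52; Lq = rho^2/(1-rho) = 0.24

0.24


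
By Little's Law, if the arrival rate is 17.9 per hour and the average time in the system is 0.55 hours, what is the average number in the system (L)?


L = lambda * W = 17.9 * 0.55 = 9.85

9.85


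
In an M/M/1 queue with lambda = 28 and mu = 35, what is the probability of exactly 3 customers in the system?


rho = 28/35; P(n) = (1-rho)*rho^n = (1-28/35)*(28/35)^3 = 0.1024

0.1024


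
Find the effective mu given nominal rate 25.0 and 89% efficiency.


Effective rate = mu * efficiency = 25.0 * 0.89 = 22.25 per hour

22.25 per hour


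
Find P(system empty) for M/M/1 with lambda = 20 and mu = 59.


P0 = 1 - rho = 1 - 20/59 = 0.661

0.661


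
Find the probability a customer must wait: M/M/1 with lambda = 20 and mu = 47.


P(wait) = rho = lambda/mu = 20/47 = 0.4255

0.4255


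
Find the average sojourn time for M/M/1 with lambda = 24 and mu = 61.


W = 1/(mu - lambda) = 1/(61 - 24) = 0.027 hours

0.027 hours


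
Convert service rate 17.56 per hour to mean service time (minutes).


Mean service time = 60/mu = 60/17.56 = 3.42 minutes

3.42 minutes


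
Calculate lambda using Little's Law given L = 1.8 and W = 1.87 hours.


lambda = L / W = 1.8 / 1.87 = 0.96 per hour

0.96 per hour


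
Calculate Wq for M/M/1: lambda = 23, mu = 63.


rho = 23/63; Wq = rho/(mu - lambda) = 0.0091 hours

0.0091 hours


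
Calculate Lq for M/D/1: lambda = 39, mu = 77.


M/D/1: Lq = rho^2 / (2*(1-rho)) where rho = 39/77; Lq = 0.26

0.26


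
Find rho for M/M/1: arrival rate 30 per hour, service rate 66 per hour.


rho = lambda/mu = 30/66 = 0.4545

0.4545


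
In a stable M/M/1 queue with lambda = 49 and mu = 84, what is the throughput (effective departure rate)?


For a stable queue (lambda < mu), throughput = lambda = 49 per hour

49 per hour


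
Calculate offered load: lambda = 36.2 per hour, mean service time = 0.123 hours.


Offered load a = lambda * E[S] = 36.2 * 0.123 = 4.45 Erlangs

4.45 Erlangs


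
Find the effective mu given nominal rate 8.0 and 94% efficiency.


Effective rate = mu * efficiency = 8.0 * 0.94 = 7.52 per hour

7.52 per hour


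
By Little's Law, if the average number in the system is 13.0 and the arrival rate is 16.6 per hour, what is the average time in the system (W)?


W = L / lambda = 13.0 / 16.6 = 0.7831 hours

0.7831 hours


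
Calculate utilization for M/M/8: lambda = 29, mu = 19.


rho = lambda/(c*mu) = 29/(8*19) = 0.1908

0.1908


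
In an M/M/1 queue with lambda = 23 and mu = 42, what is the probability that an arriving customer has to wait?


P(wait) = rho = lambda/mu = 23/42 = 0.5476

0.5476


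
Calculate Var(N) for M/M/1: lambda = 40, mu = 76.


rho = 40/76; Var(N) = rho/(1-rho)^2 = 2.35

2.35


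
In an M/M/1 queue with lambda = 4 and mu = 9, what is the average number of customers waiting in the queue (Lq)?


rho = 4/9; Lq = rho^2/(1-rho) = 0.36

0.36


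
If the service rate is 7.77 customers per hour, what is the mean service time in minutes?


Mean service time = 60/mu = 60/7.77 = 7.72 minutes

7.72 minutes


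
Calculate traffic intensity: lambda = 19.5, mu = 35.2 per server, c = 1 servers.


rho = lambda / (c * mu) = 19.5 / (1 * 35.2) = 0.554

0.554


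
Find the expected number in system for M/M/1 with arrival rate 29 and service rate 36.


rho = 29/36; L = rho/(1-rho) = 4.14

4.14


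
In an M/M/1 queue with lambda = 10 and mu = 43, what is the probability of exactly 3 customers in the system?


rho = 10/43; P(n) = (1-rho)*rho^n = (1-10/43)*(10/43)^3 = 0.0097

0.0097


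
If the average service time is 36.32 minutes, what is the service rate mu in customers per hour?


mu = 60 / avg_service_time = 60 / 36.32 = 1.65 per hour

1.65 per hour


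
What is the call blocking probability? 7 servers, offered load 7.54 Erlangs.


B(N,A) = (A^N/N!) / sum(A^k/k!, k=0..N) with N=7, A=7.54 = 0.2816

0.2816


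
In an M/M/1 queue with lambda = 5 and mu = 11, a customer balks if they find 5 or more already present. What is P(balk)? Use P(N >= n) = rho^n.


P(N >= 5) = rho^5 = (5/11)^5 = 0.0194

0.0194


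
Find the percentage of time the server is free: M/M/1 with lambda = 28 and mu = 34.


Idle fraction = (1 - rho) * 100 = (1 - 28/34) * 100 = 17.6%

17.6%


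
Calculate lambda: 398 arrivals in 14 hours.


lambda = total arrivals / time = 398 / 14 = 28.43 per hour

28.43 per hour


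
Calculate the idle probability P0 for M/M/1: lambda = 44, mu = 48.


P0 = 1 - rho = 1 - 44/48 = 0.0833

0.0833


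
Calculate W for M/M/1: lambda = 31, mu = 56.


W = 1/(mu - lambda) = 1/(56 - 31) = 0.04 hours

0.04 hours


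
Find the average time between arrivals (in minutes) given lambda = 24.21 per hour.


Mean interarrival time = 60/lambda = 60/24.21 = 2.48 minutes

2.48 minutes


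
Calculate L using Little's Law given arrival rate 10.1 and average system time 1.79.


L = lambda * W = 10.1 * 1.79 = 18.08

18.08


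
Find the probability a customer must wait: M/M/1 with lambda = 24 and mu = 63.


P(wait) = rho = lambda/mu = 24/63 = 0.381

0.381


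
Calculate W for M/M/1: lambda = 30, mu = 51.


W = 1/(mu - lambda) = 1/(51 - 30) = 0.0476 hours

0.0476 hours


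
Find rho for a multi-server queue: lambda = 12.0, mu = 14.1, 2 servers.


rho = lambda / (c * mu) = 12.0 / (2 * 14.1) = 0.4255

0.4255


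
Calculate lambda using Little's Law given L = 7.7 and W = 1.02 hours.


lambda = L / W = 7.7 / 1.02 = 7.55 per hour

7.55 per hour


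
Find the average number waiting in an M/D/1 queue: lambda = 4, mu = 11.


M/D/1: Lq = rho^2 / (2*(1-rho)) where rho = 4/11; Lq = 0.1

0.1


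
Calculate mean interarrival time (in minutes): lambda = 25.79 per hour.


Mean interarrival time = 60/lambda = 60/25.79 = 2.33 minutes

2.33 minutes


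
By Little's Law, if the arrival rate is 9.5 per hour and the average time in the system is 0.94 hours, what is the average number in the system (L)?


L = lambda * W = 9.5 * 0.94 = 8.93

8.93


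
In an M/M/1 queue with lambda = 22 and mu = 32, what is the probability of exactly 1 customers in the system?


rho = 22/32; P(n) = (1-rho)*rho^n = (1-22/32)*(22/32)^1 = 0.2148

0.2148


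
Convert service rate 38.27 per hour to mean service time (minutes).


Mean service time = 60/mu = 60/38.27 = 1.57 minutes

1.57 minutes


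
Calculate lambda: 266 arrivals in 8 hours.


lambda = total arrivals / time = 266 / 8 = 33.25 per hour

33.25 per hour


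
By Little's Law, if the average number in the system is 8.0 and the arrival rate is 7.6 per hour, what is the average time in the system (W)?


W = L / lambda = 8.0 / 7.6 = 1.0526 hours

1.0526 hours


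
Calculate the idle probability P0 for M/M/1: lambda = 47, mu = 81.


P0 = 1 - rho = 1 - 47/81 = 0.4198

0.4198


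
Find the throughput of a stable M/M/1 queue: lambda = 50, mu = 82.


For a stable queue (lambda < mu), throughput = lambda = 50 per hour

50 per hour


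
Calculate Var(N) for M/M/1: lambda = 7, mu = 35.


rho = 7/35; Var(N) = rho/(1-rho)^2 = 0.31

0.31


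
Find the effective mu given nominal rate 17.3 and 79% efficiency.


Effective rate = mu * efficiency = 17.3 * 0.79 = 13.67 per hour

13.67 per hour


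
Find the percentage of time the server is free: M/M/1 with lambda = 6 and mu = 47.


Idle fraction = (1 - rho) * 100 = (1 - 6/47) * 100 = 87.2%

87.2%


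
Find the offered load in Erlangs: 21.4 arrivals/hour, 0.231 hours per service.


Offered load a = lambda * E[S] = 21.4 * 0.231 = 4.94 Erlangs

4.94 Erlangs


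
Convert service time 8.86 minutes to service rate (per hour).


mu = 60 / avg_service_time = 60 / 8.86 = 6.77 per hour

6.77 per hour


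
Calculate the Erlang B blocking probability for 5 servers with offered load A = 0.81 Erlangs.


B(N,A) = (A^N/N!) / sum(A^k/k!, k=0..N) with N=5, A=0.81 = 0.0013

0.0013


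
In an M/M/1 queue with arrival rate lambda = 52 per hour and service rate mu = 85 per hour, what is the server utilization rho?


rho = lambda/mu = 52/85 = 0.6118

0.6118


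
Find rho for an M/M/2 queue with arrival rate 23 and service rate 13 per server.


rho = lambda/(c*mu) = 23/(2*13) = 0.8846

0.8846


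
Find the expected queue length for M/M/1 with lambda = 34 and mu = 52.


rho = 34/52; Lq = rho^2/(1-rho) = 1.24

1.24


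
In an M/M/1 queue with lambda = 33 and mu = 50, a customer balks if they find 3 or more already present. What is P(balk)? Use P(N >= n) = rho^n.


P(N >= 3) = rho^3 = (33/50)^3 = 0.2875

0.2875


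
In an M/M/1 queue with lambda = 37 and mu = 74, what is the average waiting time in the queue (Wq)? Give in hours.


rho = 37/74; Wq = rho/(mu - lambda) = 0.0135 hours

0.0135 hours


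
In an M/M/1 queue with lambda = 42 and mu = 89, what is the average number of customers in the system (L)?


rho = 42/89; L = rho/(1-rho) = 0.89

0.89


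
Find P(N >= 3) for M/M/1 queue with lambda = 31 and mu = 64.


P(N >= 3) = rho^3 = (31/64)^3 = 0.1136

0.1136


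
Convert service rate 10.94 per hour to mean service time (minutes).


Mean service time = 60/mu = 60/10.94 = 5.48 minutes

5.48 minutes


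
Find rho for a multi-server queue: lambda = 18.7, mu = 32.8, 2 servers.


rho = lambda / (c * mu) = 18.7 / (2 * 32.8) = 0.2851

0.2851


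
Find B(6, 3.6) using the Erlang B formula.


B(N,A) = (A^N/N!) / sum(A^k/k!, k=0..N) with N=6, A=3.6 = 0.0891

0.0891


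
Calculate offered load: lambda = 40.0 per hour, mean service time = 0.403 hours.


Offered load a = lambda * E[S] = 40.0 * 0.403 = 16.12 Erlangs

16.12 Erlangs


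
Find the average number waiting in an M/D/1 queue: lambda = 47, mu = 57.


M/D/1: Lq = rho^2 / (2*(1-rho)) where rho = 47/57; Lq = 1.94

1.94


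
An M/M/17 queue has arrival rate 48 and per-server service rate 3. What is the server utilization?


rho = lambda/(c*mu) = 48/(17*3) = 0.9412

0.9412


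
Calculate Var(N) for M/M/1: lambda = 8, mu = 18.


rho = 8/18; Var(N) = rho/(1-rho)^2 = 1.44

1.44


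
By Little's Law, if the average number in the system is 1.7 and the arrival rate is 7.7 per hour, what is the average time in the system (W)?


W = L / lambda = 1.7 / 7.7 = 0.2208 hours

0.2208 hours


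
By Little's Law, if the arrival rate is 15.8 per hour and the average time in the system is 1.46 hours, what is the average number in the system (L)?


L = lambda * W = 15.8 * 1.46 = 23.07

23.07


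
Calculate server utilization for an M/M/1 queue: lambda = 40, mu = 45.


rho = lambda/mu = 40/45 = 0.8889

0.8889


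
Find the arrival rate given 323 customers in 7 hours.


lambda = total arrivals / time = 323 / 7 = 46.14 per hour

46.14 per hour


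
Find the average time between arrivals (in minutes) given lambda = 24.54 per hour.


Mean interarrival time = 60/lambda = 60/24.54 = 2.44 minutes

2.44 minutes


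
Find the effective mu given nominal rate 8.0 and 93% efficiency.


Effective rate = mu * efficiency = 8.0 * 0.93 = 7.44 per hour

7.44 per hour


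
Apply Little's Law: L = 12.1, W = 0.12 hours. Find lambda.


lambda = L / W = 12.1 / 0.12 = 100.83 per hour

100.83 per hour


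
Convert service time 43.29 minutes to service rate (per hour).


mu = 60 / avg_service_time = 60 / 43.29 = 1.39 per hour

1.39 per hour


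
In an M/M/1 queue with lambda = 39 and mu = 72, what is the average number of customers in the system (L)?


rho = 39/72; L = rho/(1-rho) = 1.18

1.18


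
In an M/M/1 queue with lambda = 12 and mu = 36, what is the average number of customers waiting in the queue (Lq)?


rho = 12/36; Lq = rho^2/(1-rho) = 0.17

0.17


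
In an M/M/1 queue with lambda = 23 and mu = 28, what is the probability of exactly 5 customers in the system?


rho = 23/28; P(n) = (1-rho)*rho^n = (1-23/28)*(23/28)^5 = 0.0668

0.0668


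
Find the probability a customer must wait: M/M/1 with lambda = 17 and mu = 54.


P(wait) = rho = lambda/mu = 17/54 = 0.3148

0.3148


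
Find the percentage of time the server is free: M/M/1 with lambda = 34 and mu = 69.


Idle fraction = (1 - rho) * 100 = (1 - 34/69) * 100 = 50.7%

50.7%


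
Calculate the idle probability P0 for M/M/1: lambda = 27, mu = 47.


P0 = 1 - rho = 1 - 27/47 = 0.4255

0.4255


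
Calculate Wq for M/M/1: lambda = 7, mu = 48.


rho = 7/48; Wq = rho/(mu - lambda) = 0.0036 hours

0.0036 hours


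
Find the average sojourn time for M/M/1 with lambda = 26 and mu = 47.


W = 1/(mu - lambda) = 1/(47 - 26) = 0.0476 hours

0.0476 hours


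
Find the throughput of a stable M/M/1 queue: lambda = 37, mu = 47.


For a stable queue (lambda < mu), throughput = lambda = 37 per hour

37 per hour


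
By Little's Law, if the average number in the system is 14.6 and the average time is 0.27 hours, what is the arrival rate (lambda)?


lambda = L / W = 14.6 / 0.27 = 54.07 per hour

54.07 per hour


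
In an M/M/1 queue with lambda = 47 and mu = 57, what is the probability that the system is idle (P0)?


P0 = 1 - rho = 1 - 47/57 = 0.1754

0.1754


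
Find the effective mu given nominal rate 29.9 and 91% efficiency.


Effective rate = mu * efficiency = 29.9 * 0.91 = 27.21 per hour

27.21 per hour


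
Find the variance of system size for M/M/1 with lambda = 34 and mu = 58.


rho = 34/58; Var(N) = rho/(1-rho)^2 = 3.42

3.42


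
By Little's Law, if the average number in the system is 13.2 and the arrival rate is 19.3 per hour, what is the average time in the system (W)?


W = L / lambda = 13.2 / 19.3 = 0.6839 hours

0.6839 hours


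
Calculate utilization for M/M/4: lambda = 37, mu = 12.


rho = lambda/(c*mu) = 37/(4*12) = 0.7708

0.7708


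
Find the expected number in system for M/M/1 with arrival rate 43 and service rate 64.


rho = 43/64; L = rho/(1-rho) = 2.05

2.05


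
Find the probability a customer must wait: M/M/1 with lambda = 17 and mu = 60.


P(wait) = rho = lambda/mu = 17/60 = 0.2833

0.2833


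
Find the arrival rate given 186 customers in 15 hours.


lambda = total arrivals / time = 186 / 15 = 12.4 per hour

12.4 per hour


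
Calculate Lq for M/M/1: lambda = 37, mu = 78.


rho = 37/78; Lq = rho^2/(1-rho) = 0.43

0.43


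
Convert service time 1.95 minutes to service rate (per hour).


mu = 60 / avg_service_time = 60 / 1.95 = 30.77 per hour

30.77 per hour


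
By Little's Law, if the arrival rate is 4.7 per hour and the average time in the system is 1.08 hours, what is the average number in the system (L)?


L = lambda * W = 4.7 * 1.08 = 5.08

5.08


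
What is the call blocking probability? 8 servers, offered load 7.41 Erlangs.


B(N,A) = (A^N/N!) / sum(A^k/k!, k=0..N) with N=8, A=7.41 = 0.2023

0.2023


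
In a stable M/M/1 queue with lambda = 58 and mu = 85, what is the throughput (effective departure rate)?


For a stable queue (lambda < mu), throughput = lambda = 58 per hour

58 per hour


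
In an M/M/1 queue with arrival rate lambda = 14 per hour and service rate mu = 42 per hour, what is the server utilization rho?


rho = lambda/mu = 14/42 = 0.3333

0.3333


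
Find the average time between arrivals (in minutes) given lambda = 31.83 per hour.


Mean interarrival time = 60/lambda = 60/31.83 = 1.89 minutes

1.89 minutes


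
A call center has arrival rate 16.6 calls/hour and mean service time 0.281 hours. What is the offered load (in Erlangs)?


Offered load a = lambda * E[S] = 16.6 * 0.281 = 4.66 Erlangs

4.66 Erlangs


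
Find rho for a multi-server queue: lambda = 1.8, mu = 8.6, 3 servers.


rho = lambda / (c * mu) = 1.8 / (3 * 8.6) = 0.0698

0.0698


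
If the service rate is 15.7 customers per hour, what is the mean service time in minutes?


Mean service time = 60/mu = 60/15.7 = 3.82 minutes

3.82 minutes


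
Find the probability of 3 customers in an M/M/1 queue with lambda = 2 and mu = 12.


rho = 2/12; P(n) = (1-rho)*rho^n = (1-2/12)*(2/12)^3 = 0.0039

0.0039


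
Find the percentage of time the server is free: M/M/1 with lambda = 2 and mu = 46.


Idle fraction = (1 - rho) * 100 = (1 - 2/46) * 100 = 95.7%

95.7%


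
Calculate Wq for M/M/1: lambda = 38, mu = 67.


rho = 38/67; Wq = rho/(mu - lambda) = 0.0196 hours

0.0196 hours


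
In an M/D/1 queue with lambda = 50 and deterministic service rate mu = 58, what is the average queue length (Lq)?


M/D/1: Lq = rho^2 / (2*(1-rho)) where rho = 50/58; Lq = 2.69

2.69


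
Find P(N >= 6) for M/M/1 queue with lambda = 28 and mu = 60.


P(N >= 6) = rho^6 = (28/60)^6 = 0.0103

0.0103


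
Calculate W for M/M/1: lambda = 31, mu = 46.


W = 1/(mu - lambda) = 1/(46 - 31) = 0.0667 hours

0.0667 hours


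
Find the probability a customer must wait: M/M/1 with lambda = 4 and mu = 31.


P(wait) = rho = lambda/mu = 4/31 = 0.129

0.129


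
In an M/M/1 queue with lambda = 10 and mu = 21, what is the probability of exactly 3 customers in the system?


rho = 10/21; P(n) = (1-rho)*rho^n = (1-10/21)*(10/21)^3 = 0.0566

0.0566


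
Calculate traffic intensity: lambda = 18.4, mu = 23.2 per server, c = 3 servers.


rho = lambda / (c * mu) = 18.4 / (3 * 23.2) = 0.2644

0.2644


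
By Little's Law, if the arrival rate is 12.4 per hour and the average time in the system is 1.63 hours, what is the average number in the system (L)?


L = lambda * W = 12.4 * 1.63 = 20.21

20.21


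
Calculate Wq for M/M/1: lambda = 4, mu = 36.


rho = 4/36; Wq = rho/(mu - lambda) = 0.0035 hours

0.0035 hours


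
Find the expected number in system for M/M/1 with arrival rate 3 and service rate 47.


rho = 3/47; L = rho/(1-rho) = 0.07

0.07


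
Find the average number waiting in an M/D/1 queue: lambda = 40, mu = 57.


M/D/1: Lq = rho^2 / (2*(1-rho)) where rho = 40/57; Lq = 0.83

0.83


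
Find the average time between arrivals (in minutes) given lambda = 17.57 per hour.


Mean interarrival time = 60/lambda = 60/17.57 = 3.41 minutes

3.41 minutes


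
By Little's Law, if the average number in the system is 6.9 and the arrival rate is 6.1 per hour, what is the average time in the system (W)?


W = L / lambda = 6.9 / 6.1 = 1.1311 hours

1.1311 hours


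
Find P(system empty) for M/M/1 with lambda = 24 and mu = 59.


P0 = 1 - rho = 1 - 24/59 = 0.5932

0.5932


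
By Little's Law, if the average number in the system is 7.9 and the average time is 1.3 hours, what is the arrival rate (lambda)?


lambda = L / W = 7.9 / 1.3 = 6.08 per hour

6.08 per hour


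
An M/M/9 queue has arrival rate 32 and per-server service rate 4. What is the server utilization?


rho = lambda/(c*mu) = 32/(9*4) = 0.8889

0.8889


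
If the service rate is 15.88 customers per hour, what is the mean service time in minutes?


Mean service time = 60/mu = 60/15.88 = 3.78 minutes

3.78 minutes


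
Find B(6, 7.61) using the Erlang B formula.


B(N,A) = (A^N/N!) / sum(A^k/k!, k=0..N) with N=6, A=7.61 = 0.3679

0.3679


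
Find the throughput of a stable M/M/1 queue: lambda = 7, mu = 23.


For a stable queue (lambda < mu), throughput = lambda = 7 per hour

7 per hour


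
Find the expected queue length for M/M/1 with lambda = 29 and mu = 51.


rho = 29/51; Lq = rho^2/(1-rho) = 0.75

0.75


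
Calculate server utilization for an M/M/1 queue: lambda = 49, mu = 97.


rho = lambda/mu = 49/97 = 0.5052

0.5052


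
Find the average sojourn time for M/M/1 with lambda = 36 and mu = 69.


W = 1/(mu - lambda) = 1/(69 - 36) = 0.0303 hours

0.0303 hours


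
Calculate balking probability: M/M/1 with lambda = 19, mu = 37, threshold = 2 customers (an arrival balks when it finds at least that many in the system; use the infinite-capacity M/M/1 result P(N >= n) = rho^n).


P(N >= 2) = rho^2 = (19/37)^2 = 0.2637

0.2637


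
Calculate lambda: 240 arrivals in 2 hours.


lambda = total arrivals / time = 240 / 2 = 120.0 per hour

120.0 per hour


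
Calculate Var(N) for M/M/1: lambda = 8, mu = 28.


rho = 8/28; Var(N) = rho/(1-rho)^2 = 0.56

0.56


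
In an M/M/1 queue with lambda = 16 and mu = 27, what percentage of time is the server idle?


Idle fraction = (1 - rho) * 100 = (1 - 16/27) * 100 = 40.7%

40.7%


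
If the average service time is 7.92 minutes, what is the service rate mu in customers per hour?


mu = 60 / avg_service_time = 60 / 7.92 = 7.58 per hour

7.58 per hour


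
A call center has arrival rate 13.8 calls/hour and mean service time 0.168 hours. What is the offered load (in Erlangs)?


Offered load a = lambda * E[S] = 13.8 * 0.168 = 2.32 Erlangs

2.32 Erlangs


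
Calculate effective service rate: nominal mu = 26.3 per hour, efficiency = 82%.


Effective rate = mu * efficiency = 26.3 * 0.82 = 21.57 per hour

21.57 per hour


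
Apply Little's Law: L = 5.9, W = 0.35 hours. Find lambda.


lambda = L / W = 5.9 / 0.35 = 16.86 per hour

16.86 per hour


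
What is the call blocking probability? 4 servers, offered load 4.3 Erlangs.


B(N,A) = (A^N/N!) / sum(A^k/k!, k=0..N) with N=4, A=4.3 = 0.3388

0.3388


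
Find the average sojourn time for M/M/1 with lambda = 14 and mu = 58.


W = 1/(mu - lambda) = 1/(58 - 14) = 0.0227 hours

0.0227 hours


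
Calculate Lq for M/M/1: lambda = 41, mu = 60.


rho = 41/60; Lq = rho^2/(1-rho) = 1.47

1.47


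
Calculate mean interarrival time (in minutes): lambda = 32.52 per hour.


Mean interarrival time = 60/lambda = 60/32.52 = 1.85 minutes

1.85 minutes


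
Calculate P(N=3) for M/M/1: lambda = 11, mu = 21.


rho = 11/21; P(n) = (1-rho)*rho^n = (1-11/21)*(11/21)^3 = 0.0684

0.0684


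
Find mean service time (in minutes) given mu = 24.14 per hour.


Mean service time = 60/mu = 60/24.14 = 2.49 minutes

2.49 minutes


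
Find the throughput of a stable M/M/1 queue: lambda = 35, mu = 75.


For a stable queue (lambda < mu), throughput = lambda = 35 per hour

35 per hour


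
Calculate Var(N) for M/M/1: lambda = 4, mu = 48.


rho = 4/48; Var(N) = rho/(1-rho)^2 = 0.1

0.1
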